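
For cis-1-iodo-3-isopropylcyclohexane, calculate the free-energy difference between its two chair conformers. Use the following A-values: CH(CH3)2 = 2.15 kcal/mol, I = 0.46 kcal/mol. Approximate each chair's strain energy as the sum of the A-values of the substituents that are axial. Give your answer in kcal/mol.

2.61 kcal/mol

C1 and C3 have the same parity, so for the cis isomer the two substituents are e,e in one chair and a,a in the other.
Chair I (isopropyl axial, iodo axial): E = 2.61 kcal/mol.
Chair II (isopropyl equatorial, iodo equatorial): E = 0.00 kcal/mol.
ΔE = 2.61 − 0.00 = 2.61 kcal/mol; chair II is more stable.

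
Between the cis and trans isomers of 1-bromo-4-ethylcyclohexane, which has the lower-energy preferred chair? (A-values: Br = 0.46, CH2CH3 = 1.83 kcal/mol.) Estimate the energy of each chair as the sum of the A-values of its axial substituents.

trans

At 1,4 positions (parity opposite): cis → (a,e or e,a); trans → (e,e or a,a).
Best chair for cis: E = 0.46 kcal/mol; best chair for trans: E = 0.00 kcal/mol.
The trans isomer is lower by 0.46 kcal/mol.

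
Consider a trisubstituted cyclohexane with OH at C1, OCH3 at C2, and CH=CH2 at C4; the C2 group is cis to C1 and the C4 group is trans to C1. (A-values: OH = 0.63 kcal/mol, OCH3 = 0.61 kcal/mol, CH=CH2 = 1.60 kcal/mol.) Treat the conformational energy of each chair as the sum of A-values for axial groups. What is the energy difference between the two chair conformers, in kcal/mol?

Chair I (hydroxyl axial, methoxy equatorial, vinyl axial): E = 2.23 kcal/mol.
Chair II (hydroxyl equatorial, methoxy axial, vinyl equatorial): E = 0.61 kcal/mol.
ΔE = 2.23 − 0.61 = 1.62 kcal/mol; chair II is more stable.

1.62 kcal/mol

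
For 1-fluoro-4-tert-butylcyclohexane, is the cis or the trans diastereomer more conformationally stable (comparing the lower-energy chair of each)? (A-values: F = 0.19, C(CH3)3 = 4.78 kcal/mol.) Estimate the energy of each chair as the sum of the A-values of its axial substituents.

trans

At 1,4 positions (parity opposite): cis → (a,e or e,a); trans → (e,e or a,a).
Best chair for cis: E = 0.19 kcal/mol; best chair for trans: E = 0.00 kcal/mol.
The trans isomer is lower by 0.19 kcal/mol.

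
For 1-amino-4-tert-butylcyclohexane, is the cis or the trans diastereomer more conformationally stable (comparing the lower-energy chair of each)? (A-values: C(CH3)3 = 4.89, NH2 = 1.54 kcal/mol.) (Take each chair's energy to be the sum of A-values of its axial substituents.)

At 1,4 positions (parity opposite): cis → (a,e or e,a); trans → (e,e or a,a).
Best chair for cis: E = 1.54 kcal/mol; best chair for trans: E = 0.00 kcal/mol.
The trans isomer is lower by 1.54 kcal/mol.

trans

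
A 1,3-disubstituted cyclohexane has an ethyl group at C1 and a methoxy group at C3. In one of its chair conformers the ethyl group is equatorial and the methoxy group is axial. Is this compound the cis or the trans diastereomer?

C1 and C3 have the same parity, so their axial bonds point in the same direction.
With same-parity carbons, two substituents on the same face are both axial or both equatorial; opposite faces give one of each.
Here the groups are equatorial/axial → opposite face → trans.

trans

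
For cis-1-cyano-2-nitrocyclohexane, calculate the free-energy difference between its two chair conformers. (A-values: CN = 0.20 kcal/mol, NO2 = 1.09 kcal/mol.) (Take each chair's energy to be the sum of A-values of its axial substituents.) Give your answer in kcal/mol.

C1 and C2 have opposite parity, so for the cis isomer the two substituents are one axial and one equatorial in each chair.
Chair I (cyano axial, nitro equatorial): E = 0.20 kcal/mol.
Chair II (cyano equatorial, nitro axial): E = 1.09 kcal/mol.
ΔE = 1.09 − 0.20 = 0.89 kcal/mol; chair I is more stable.

0.89 kcal/mol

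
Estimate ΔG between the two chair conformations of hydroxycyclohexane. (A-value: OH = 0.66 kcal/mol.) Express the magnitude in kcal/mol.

0.66 kcal/mol

A monosubstituted cyclohexane has one chair with the hydroxyl group axial (E = A = 0.66 kcal/mol) and one with it equatorial (E = 0).
ΔE = 0.66 − 0 = 0.66 kcal/mol.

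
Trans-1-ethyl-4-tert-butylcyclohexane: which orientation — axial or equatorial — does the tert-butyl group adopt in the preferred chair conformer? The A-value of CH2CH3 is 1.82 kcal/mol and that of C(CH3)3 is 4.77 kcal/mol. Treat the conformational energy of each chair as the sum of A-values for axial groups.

C1 and C4 have opposite parity, so for the trans isomer the two substituents are e,e in one chair and a,a in the other.
Chair I (ethyl axial, tert-butyl axial): E = 6.59 kcal/mol.
Chair II (ethyl equatorial, tert-butyl equatorial): E = 0.00 kcal/mol.
Chair II is the more stable (lower-energy) conformer, and in that chair the tert-butyl group is equatorial.

equatorial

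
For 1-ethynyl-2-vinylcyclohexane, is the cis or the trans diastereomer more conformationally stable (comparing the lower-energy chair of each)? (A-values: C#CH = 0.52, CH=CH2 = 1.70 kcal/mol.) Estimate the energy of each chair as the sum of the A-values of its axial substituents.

At 1,2 positions (parity opposite): cis → (a,e or e,a); trans → (e,e or a,a).
Best chair for cis: E = 0.52 kcal/mol; best chair for trans: E = 0.00 kcal/mol.
The trans isomer is lower by 0.52 kcal/mol.

trans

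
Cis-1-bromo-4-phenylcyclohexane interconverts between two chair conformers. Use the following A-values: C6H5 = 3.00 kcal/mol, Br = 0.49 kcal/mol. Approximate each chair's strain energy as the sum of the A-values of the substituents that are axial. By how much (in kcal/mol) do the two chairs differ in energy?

2.51 kcal/mol

C1 and C4 have opposite parity, so for the cis isomer the two substituents are one axial and one equatorial in each chair.
Chair I (phenyl axial, bromo equatorial): E = 3.00 kcal/mol.
Chair II (phenyl equatorial, bromo axial): E = 0.49 kcal/mol.
ΔE = 3.00 − 0.49 = 2.51 kcal/mol; chair II is more stable.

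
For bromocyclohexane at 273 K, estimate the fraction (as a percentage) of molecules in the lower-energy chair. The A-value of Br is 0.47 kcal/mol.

70.4%

One chair has the bromo group axial (E = 0.47 kcal/mol) and the other has it equatorial (E = 0).
ΔG = 0.47 kcal/mol between the two chairs.
K = exp(ΔG/RT) with R = 1.987×10⁻³ kcal mol⁻¹ K⁻¹ and T = 273 K gives K ≈ 2.38.
Fraction in the lower-energy chair = K/(K+1) = 70.4%.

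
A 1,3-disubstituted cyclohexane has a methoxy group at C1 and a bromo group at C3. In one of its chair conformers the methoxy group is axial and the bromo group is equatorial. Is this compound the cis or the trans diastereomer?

trans

C1 and C3 have the same parity, so their axial bonds point in the same direction.
With same-parity carbons, two substituents on the same face are both axial or both equatorial; opposite faces give one of each.
Here the groups are axial/equatorial → opposite face → trans.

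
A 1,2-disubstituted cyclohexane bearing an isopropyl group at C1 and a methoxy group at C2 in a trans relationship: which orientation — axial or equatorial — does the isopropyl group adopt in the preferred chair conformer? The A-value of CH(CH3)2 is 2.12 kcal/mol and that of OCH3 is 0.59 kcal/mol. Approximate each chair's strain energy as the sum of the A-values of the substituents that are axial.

C1 and C2 have opposite parity, so for the trans isomer the two substituents are e,e in one chair and a,a in the other.
Chair I (isopropyl axial, methoxy axial): E = 2.71 kcal/mol.
Chair II (isopropyl equatorial, methoxy equatorial): E = 0.00 kcal/mol.
Chair II is the more stable (lower-energy) conformer, and in that chair the isopropyl group is equatorial.

equatorial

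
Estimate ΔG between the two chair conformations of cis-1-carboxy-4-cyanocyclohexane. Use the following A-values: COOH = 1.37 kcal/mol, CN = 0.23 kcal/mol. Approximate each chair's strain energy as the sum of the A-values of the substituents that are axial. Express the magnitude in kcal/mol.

C1 and C4 have opposite parity, so for the cis isomer the two substituents are one axial and one equatorial in each chair.
Chair I (carboxyl axial, cyano equatorial): E = 1.37 kcal/mol.
Chair II (carboxyl equatorial, cyano axial): E = 0.23 kcal/mol.
ΔE = 1.37 − 0.23 = 1.14 kcal/mol; chair II is more stable.

1.14 kcal/mol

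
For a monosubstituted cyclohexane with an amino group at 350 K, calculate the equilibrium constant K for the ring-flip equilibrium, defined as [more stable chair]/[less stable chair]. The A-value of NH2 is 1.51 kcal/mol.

K ≈ 8.77

One chair has the amino group axial (E = 1.51 kcal/mol) and the other has it equatorial (E = 0).
ΔG = 1.51 kcal/mol between the two chairs.
K = exp(ΔG/RT) with R = 1.987×10⁻³ kcal mol⁻¹ K⁻¹ and T = 350 K gives K ≈ 8.77.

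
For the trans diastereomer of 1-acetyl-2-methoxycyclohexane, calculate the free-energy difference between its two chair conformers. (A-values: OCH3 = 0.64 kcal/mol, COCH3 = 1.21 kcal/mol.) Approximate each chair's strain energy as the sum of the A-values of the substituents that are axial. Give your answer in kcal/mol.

C1 and C2 have opposite parity, so for the trans isomer the two substituents are e,e in one chair and a,a in the other.
Chair I (methoxy axial, acetyl axial): E = 1.85 kcal/mol.
Chair II (methoxy equatorial, acetyl equatorial): E = 0.00 kcal/mol.
ΔE = 1.85 − 0.00 = 1.85 kcal/mol; chair II is more stable.

1.85 kcal/mol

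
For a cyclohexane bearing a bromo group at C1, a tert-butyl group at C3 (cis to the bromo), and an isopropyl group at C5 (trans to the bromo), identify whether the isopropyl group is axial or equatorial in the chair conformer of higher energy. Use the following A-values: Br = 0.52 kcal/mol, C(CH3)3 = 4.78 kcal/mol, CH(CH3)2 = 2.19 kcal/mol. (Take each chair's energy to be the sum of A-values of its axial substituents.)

equatorial

Chair I (bromo axial, tert-butyl axial, isopropyl equatorial): E = 5.30 kcal/mol.
Chair II (bromo equatorial, tert-butyl equatorial, isopropyl axial): E = 2.19 kcal/mol.
Chair I is the less stable (higher-energy) conformer, and in that chair the isopropyl group is equatorial.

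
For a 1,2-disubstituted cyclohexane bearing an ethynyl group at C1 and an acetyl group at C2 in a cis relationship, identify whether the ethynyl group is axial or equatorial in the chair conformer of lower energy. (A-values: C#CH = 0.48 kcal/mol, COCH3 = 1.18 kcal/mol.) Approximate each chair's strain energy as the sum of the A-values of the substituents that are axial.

C1 and C2 have opposite parity, so for the cis isomer the two substituents are one axial and one equatorial in each chair.
Chair I (ethynyl axial, acetyl equatorial): E = 0.48 kcal/mol.
Chair II (ethynyl equatorial, acetyl axial): E = 1.18 kcal/mol.
Chair I is the more stable (lower-energy) conformer, and in that chair the ethynyl group is axial.

axial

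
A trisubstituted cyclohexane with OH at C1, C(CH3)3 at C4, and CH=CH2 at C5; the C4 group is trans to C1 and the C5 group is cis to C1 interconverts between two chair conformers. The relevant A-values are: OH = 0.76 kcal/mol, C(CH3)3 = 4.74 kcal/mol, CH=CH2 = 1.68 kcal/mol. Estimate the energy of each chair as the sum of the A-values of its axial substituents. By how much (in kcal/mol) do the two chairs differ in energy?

Chair I (hydroxyl axial, tert-butyl axial, vinyl axial): E = 7.18 kcal/mol.
Chair II (hydroxyl equatorial, tert-butyl equatorial, vinyl equatorial): E = 0.00 kcal/mol.
ΔE = 7.18 − 0.00 = 7.18 kcal/mol; chair II is more stable.

7.18 kcal/mol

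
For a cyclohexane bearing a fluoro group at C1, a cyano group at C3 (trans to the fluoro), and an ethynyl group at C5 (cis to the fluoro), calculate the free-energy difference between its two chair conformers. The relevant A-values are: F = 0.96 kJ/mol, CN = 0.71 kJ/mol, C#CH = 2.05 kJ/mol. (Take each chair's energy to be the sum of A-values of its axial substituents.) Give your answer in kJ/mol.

2.30 kJ/mol

Chair I (fluoro axial, cyano equatorial, ethynyl axial): E = 3.01 kJ/mol.
Chair II (fluoro equatorial, cyano axial, ethynyl equatorial): E = 0.71 kJ/mol.
ΔE = 3.01 − 0.71 = 2.30 kJ/mol; chair II is more stable.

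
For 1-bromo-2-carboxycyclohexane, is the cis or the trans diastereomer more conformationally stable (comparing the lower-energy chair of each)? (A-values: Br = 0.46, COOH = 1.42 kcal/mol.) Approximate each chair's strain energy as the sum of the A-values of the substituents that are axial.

At 1,2 positions (parity opposite): cis → (a,e or e,a); trans → (e,e or a,a).
Best chair for cis: E = 0.46 kcal/mol; best chair for trans: E = 0.00 kcal/mol.
The trans isomer is lower by 0.46 kcal/mol.

trans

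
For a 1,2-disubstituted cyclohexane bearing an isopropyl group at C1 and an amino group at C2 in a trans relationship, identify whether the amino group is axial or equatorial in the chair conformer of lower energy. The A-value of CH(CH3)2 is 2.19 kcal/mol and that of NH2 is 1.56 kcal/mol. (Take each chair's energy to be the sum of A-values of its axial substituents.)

C1 and C2 have opposite parity, so for the trans isomer the two substituents are e,e in one chair and a,a in the other.
Chair I (isopropyl axial, amino axial): E = 3.75 kcal/mol.
Chair II (isopropyl equatorial, amino equatorial): E = 0.00 kcal/mol.
Chair II is the more stable (lower-energy) conformer, and in that chair the amino group is equatorial.

equatorial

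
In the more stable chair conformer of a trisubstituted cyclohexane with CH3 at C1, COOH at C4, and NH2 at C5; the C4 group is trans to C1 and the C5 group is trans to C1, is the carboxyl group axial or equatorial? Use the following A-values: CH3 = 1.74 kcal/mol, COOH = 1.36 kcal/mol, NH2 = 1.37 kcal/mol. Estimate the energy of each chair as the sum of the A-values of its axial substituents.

Chair I (methyl axial, carboxyl axial, amino equatorial): E = 3.10 kcal/mol.
Chair II (methyl equatorial, carboxyl equatorial, amino axial): E = 1.37 kcal/mol.
Chair II is the more stable (lower-energy) conformer, and in that chair the carboxyl group is equatorial.

equatorial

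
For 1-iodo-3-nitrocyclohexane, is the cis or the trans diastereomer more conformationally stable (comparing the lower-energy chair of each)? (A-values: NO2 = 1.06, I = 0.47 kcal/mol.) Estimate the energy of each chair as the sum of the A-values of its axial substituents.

At 1,3 positions (parity same): cis → (e,e or a,a); trans → (a,e or e,a).
Best chair for cis: E = 0.00 kcal/mol; best chair for trans: E = 0.47 kcal/mol.
The cis isomer is lower by 0.47 kcal/mol.

cis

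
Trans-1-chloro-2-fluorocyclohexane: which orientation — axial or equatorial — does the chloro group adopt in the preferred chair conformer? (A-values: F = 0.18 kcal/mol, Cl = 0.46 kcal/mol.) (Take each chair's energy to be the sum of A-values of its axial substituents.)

C1 and C2 have opposite parity, so for the trans isomer the two substituents are e,e in one chair and a,a in the other.
Chair I (fluoro axial, chloro axial): E = 0.64 kcal/mol.
Chair II (fluoro equatorial, chloro equatorial): E = 0.00 kcal/mol.
Chair II is the more stable (lower-energy) conformer, and in that chair the chloro group is equatorial.

equatorial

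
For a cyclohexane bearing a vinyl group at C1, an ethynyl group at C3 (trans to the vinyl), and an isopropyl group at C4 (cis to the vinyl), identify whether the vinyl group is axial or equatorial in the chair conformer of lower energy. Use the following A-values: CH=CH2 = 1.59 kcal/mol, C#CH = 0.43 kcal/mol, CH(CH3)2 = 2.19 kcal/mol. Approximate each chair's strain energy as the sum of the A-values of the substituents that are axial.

axial

Chair I (vinyl axial, ethynyl equatorial, isopropyl equatorial): E = 1.59 kcal/mol.
Chair II (vinyl equatorial, ethynyl axial, isopropyl axial): E = 2.62 kcal/mol.
Chair I is the more stable (lower-energy) conformer, and in that chair the vinyl group is axial.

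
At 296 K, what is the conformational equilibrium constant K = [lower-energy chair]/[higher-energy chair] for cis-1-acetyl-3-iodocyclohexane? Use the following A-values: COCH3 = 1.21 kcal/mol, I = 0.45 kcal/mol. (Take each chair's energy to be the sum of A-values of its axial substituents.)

K ≈ 16.8

C1 and C3 have the same parity, so for the cis isomer the two substituents are e,e in one chair and a,a in the other.
Chair I (acetyl axial, iodo axial): E = 1.66 kcal/mol; chair II (acetyl equatorial, iodo equatorial): E = 0.00 kcal/mol.
ΔG = 1.66 kcal/mol between the two chairs.
K = exp(ΔG/RT) with R = 1.987×10⁻³ kcal mol⁻¹ K⁻¹ and T = 296 K gives K ≈ 16.8.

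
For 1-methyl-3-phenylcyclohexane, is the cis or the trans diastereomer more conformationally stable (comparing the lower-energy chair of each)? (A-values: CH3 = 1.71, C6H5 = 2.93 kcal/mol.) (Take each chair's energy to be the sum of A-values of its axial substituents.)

At 1,3 positions (parity same): cis → (e,e or a,a); trans → (a,e or e,a).
Best chair for cis: E = 0.00 kcal/mol; best chair for trans: E = 1.71 kcal/mol.
The cis isomer is lower by 1.71 kcal/mol.

cis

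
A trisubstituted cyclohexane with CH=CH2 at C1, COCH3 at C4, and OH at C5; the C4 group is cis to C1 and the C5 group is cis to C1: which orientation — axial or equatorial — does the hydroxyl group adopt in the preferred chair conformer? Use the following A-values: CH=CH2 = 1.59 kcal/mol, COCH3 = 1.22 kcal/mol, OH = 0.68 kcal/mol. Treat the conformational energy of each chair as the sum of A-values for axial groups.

equatorial

Chair I (vinyl axial, acetyl equatorial, hydroxyl axial): E = 2.27 kcal/mol.
Chair II (vinyl equatorial, acetyl axial, hydroxyl equatorial): E = 1.22 kcal/mol.
Chair II is the more stable (lower-energy) conformer, and in that chair the hydroxyl group is equatorial.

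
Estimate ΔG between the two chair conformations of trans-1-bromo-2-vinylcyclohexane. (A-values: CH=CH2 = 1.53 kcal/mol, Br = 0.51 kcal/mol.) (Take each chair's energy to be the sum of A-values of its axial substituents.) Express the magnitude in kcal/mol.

C1 and C2 have opposite parity, so for the trans isomer the two substituents are e,e in one chair and a,a in the other.
Chair I (vinyl axial, bromo axial): E = 2.04 kcal/mol.
Chair II (vinyl equatorial, bromo equatorial): E = 0.00 kcal/mol.
ΔE = 2.04 − 0.00 = 2.04 kcal/mol; chair II is more stable.

2.04 kcal/mol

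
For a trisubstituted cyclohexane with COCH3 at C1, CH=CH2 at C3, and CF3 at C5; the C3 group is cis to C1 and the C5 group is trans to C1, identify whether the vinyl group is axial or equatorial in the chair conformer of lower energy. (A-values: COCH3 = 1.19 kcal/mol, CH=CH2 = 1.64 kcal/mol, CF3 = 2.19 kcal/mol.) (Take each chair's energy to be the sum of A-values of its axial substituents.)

Chair I (acetyl axial, vinyl axial, trifluoromethyl equatorial): E = 2.83 kcal/mol.
Chair II (acetyl equatorial, vinyl equatorial, trifluoromethyl axial): E = 2.19 kcal/mol.
Chair II is the more stable (lower-energy) conformer, and in that chair the vinyl group is equatorial.

equatorial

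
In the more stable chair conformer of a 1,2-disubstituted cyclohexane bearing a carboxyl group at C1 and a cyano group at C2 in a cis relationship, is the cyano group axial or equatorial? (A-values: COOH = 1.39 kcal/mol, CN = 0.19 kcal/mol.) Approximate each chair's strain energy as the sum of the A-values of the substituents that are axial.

axial

C1 and C2 have opposite parity, so for the cis isomer the two substituents are one axial and one equatorial in each chair.
Chair I (carboxyl axial, cyano equatorial): E = 1.39 kcal/mol.
Chair II (carboxyl equatorial, cyano axial): E = 0.19 kcal/mol.
Chair II is the more stable (lower-energy) conformer, and in that chair the cyano group is axial.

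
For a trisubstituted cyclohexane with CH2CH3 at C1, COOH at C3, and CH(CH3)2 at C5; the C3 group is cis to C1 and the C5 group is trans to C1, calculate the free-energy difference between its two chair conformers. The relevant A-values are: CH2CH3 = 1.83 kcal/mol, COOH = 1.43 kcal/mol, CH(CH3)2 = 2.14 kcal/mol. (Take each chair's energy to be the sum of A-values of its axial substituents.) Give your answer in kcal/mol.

1.12 kcal/mol

Chair I (ethyl axial, carboxyl axial, isopropyl equatorial): E = 3.26 kcal/mol.
Chair II (ethyl equatorial, carboxyl equatorial, isopropyl axial): E = 2.14 kcal/mol.
ΔE = 3.26 − 2.14 = 1.12 kcal/mol; chair II is more stable.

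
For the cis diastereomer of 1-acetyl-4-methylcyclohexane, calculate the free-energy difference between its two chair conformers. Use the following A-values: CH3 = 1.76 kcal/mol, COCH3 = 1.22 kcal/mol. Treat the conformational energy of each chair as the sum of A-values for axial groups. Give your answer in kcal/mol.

C1 and C4 have opposite parity, so for the cis isomer the two substituents are one axial and one equatorial in each chair.
Chair I (methyl axial, acetyl equatorial): E = 1.76 kcal/mol.
Chair II (methyl equatorial, acetyl axial): E = 1.22 kcal/mol.
ΔE = 1.76 − 1.22 = 0.54 kcal/mol; chair II is more stable.

0.54 kcal/mol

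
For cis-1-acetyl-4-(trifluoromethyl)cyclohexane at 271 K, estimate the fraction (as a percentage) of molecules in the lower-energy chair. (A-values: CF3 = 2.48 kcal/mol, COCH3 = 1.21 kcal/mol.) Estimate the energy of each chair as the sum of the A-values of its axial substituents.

C1 and C4 have opposite parity, so for the cis isomer the two substituents are one axial and one equatorial in each chair.
Chair I (trifluoromethyl axial, acetyl equatorial): E = 2.48 kcal/mol; chair II (trifluoromethyl equatorial, acetyl axial): E = 1.21 kcal/mol.
ΔG = 1.27 kcal/mol between the two chairs.
K = exp(ΔG/RT) with R = 1.987×10⁻³ kcal mol⁻¹ K⁻¹ and T = 271 K gives K ≈ 10.6.
Fraction in the lower-energy chair = K/(K+1) = 91.4%.

91.4%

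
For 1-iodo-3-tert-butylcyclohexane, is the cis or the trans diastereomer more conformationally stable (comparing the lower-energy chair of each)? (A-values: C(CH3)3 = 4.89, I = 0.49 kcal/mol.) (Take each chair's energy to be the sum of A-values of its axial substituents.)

cis

At 1,3 positions (parity same): cis → (e,e or a,a); trans → (a,e or e,a).
Best chair for cis: E = 0.00 kcal/mol; best chair for trans: E = 0.49 kcal/mol.
The cis isomer is lower by 0.49 kcal/mol.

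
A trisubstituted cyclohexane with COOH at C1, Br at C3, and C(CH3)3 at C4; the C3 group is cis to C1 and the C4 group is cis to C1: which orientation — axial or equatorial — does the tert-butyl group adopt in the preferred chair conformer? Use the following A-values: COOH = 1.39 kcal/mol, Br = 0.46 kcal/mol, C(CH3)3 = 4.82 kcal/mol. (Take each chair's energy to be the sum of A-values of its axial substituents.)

Chair I (carboxyl axial, bromo axial, tert-butyl equatorial): E = 1.85 kcal/mol.
Chair II (carboxyl equatorial, bromo equatorial, tert-butyl axial): E = 4.82 kcal/mol.
Chair I is the more stable (lower-energy) conformer, and in that chair the tert-butyl group is equatorial.

equatorial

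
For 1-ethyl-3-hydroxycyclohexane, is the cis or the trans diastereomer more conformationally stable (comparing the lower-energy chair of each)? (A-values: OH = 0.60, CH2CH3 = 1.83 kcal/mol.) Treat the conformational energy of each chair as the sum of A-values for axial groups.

cis

At 1,3 positions (parity same): cis → (e,e or a,a); trans → (a,e or e,a).
Best chair for cis: E = 0.00 kcal/mol; best chair for trans: E = 0.60 kcal/mol.
The cis isomer is lower by 0.60 kcal/mol.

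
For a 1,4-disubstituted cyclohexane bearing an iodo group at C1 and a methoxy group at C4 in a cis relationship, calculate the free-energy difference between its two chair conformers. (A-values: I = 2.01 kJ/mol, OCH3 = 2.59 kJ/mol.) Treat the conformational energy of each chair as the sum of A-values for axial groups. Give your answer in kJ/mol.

C1 and C4 have opposite parity, so for the cis isomer the two substituents are one axial and one equatorial in each chair.
Chair I (iodo axial, methoxy equatorial): E = 2.01 kJ/mol.
Chair II (iodo equatorial, methoxy axial): E = 2.59 kJ/mol.
ΔE = 2.59 − 2.01 = 0.58 kJ/mol; chair I is more stable.

0.58 kJ/mol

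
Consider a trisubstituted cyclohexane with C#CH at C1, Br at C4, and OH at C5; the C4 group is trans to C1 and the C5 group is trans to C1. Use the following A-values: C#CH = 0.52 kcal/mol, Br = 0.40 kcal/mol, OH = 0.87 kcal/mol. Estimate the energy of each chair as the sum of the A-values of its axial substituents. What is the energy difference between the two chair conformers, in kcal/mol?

Chair I (ethynyl axial, bromo axial, hydroxyl equatorial): E = 0.92 kcal/mol.
Chair II (ethynyl equatorial, bromo equatorial, hydroxyl axial): E = 0.87 kcal/mol.
ΔE = 0.92 − 0.87 = 0.05 kcal/mol; chair II is more stable.

0.05 kcal/mol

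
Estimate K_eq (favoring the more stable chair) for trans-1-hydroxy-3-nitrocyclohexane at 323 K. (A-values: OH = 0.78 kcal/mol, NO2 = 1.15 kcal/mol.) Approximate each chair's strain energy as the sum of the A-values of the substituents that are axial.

K ≈ 1.78

C1 and C3 have the same parity, so for the trans isomer the two substituents are one axial and one equatorial in each chair.
Chair I (hydroxyl axial, nitro equatorial): E = 0.78 kcal/mol; chair II (hydroxyl equatorial, nitro axial): E = 1.15 kcal/mol.
ΔG = 0.37 kcal/mol between the two chairs.
K = exp(ΔG/RT) with R = 1.987×10⁻³ kcal mol⁻¹ K⁻¹ and T = 323 K gives K ≈ 1.78.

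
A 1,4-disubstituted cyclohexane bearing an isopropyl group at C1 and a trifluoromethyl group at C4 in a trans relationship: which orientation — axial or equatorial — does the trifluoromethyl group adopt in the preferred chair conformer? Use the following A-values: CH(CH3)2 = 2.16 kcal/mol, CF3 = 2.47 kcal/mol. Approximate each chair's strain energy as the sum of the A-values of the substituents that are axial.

equatorial

C1 and C4 have opposite parity, so for the trans isomer the two substituents are e,e in one chair and a,a in the other.
Chair I (isopropyl axial, trifluoromethyl axial): E = 4.63 kcal/mol.
Chair II (isopropyl equatorial, trifluoromethyl equatorial): E = 0.00 kcal/mol.
Chair II is the more stable (lower-energy) conformer, and in that chair the trifluoromethyl group is equatorial.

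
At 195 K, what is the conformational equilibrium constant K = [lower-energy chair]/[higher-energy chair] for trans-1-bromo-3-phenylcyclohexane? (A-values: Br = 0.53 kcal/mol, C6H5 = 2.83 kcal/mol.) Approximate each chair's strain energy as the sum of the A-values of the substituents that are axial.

K ≈ 378

C1 and C3 have the same parity, so for the trans isomer the two substituents are one axial and one equatorial in each chair.
Chair I (bromo axial, phenyl equatorial): E = 0.53 kcal/mol; chair II (bromo equatorial, phenyl axial): E = 2.83 kcal/mol.
ΔG = 2.30 kcal/mol between the two chairs.
K = exp(ΔG/RT) with R = 1.987×10⁻³ kcal mol⁻¹ K⁻¹ and T = 195 K gives K ≈ 378.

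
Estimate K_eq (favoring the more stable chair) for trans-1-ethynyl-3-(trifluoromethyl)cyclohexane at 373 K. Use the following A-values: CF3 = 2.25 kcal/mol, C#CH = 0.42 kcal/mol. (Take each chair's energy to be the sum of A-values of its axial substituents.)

C1 and C3 have the same parity, so for the trans isomer the two substituents are one axial and one equatorial in each chair.
Chair I (trifluoromethyl axial, ethynyl equatorial): E = 2.25 kcal/mol; chair II (trifluoromethyl equatorial, ethynyl axial): E = 0.42 kcal/mol.
ΔG = 1.83 kcal/mol between the two chairs.
K = exp(ΔG/RT) with R = 1.987×10⁻³ kcal mol⁻¹ K⁻¹ and T = 373 K gives K ≈ 11.8.

K ≈ 11.8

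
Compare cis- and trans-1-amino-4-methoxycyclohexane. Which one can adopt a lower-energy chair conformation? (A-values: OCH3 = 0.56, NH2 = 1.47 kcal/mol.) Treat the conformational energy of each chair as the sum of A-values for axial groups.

At 1,4 positions (parity opposite): cis → (a,e or e,a); trans → (e,e or a,a).
Best chair for cis: E = 0.56 kcal/mol; best chair for trans: E = 0.00 kcal/mol.
The trans isomer is lower by 0.56 kcal/mol.

trans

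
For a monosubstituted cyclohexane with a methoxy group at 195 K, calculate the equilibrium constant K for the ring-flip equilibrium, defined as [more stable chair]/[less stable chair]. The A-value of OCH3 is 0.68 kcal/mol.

One chair has the methoxy group axial (E = 0.68 kcal/mol) and the other has it equatorial (E = 0).
ΔG = 0.68 kcal/mol between the two chairs.
K = exp(ΔG/RT) with R = 1.987×10⁻³ kcal mol⁻¹ K⁻¹ and T = 195 K gives K ≈ 5.78.

K ≈ 5.78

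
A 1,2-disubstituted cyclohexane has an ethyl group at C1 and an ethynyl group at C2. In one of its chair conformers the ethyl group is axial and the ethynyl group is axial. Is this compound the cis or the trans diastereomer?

trans

C1 and C2 have opposite parity, so their axial bonds point in opposite directions.
With opposite-parity carbons, two substituents on the same face are one axial and one equatorial; opposite faces give both axial or both equatorial.
Here the groups are axial/axial → opposite face → trans.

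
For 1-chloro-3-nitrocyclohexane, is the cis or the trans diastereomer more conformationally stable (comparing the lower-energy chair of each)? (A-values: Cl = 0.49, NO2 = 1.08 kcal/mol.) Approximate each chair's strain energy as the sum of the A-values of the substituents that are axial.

cis

At 1,3 positions (parity same): cis → (e,e or a,a); trans → (a,e or e,a).
Best chair for cis: E = 0.00 kcal/mol; best chair for trans: E = 0.49 kcal/mol.
The cis isomer is lower by 0.49 kcal/mol.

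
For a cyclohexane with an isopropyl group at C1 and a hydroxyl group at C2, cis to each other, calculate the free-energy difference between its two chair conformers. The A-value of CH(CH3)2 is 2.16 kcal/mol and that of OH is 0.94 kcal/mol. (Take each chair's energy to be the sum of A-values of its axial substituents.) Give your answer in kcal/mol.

1.22 kcal/mol

C1 and C2 have opposite parity, so for the cis isomer the two substituents are one axial and one equatorial in each chair.
Chair I (isopropyl axial, hydroxyl equatorial): E = 2.16 kcal/mol.
Chair II (isopropyl equatorial, hydroxyl axial): E = 0.94 kcal/mol.
ΔE = 2.16 − 0.94 = 1.22 kcal/mol; chair II is more stable.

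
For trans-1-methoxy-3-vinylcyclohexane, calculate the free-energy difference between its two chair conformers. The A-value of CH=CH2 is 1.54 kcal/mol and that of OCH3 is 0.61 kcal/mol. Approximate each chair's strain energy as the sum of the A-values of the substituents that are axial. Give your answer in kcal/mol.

0.93 kcal/mol

C1 and C3 have the same parity, so for the trans isomer the two substituents are one axial and one equatorial in each chair.
Chair I (vinyl axial, methoxy equatorial): E = 1.54 kcal/mol.
Chair II (vinyl equatorial, methoxy axial): E = 0.61 kcal/mol.
ΔE = 1.54 − 0.61 = 0.93 kcal/mol; chair II is more stable.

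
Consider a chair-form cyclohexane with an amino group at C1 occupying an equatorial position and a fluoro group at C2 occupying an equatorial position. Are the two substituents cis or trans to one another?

trans

C1 and C2 have opposite parity, so their axial bonds point in opposite directions.
With opposite-parity carbons, two substituents on the same face are one axial and one equatorial; opposite faces give both axial or both equatorial.
Here the groups are equatorial/equatorial → opposite face → trans.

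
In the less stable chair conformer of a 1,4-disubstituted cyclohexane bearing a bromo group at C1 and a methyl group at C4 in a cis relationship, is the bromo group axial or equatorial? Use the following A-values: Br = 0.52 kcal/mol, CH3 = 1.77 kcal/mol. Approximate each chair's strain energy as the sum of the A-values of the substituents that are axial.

C1 and C4 have opposite parity, so for the cis isomer the two substituents are one axial and one equatorial in each chair.
Chair I (bromo axial, methyl equatorial): E = 0.52 kcal/mol.
Chair II (bromo equatorial, methyl axial): E = 1.77 kcal/mol.
Chair II is the less stable (higher-energy) conformer, and in that chair the bromo group is equatorial.

equatorial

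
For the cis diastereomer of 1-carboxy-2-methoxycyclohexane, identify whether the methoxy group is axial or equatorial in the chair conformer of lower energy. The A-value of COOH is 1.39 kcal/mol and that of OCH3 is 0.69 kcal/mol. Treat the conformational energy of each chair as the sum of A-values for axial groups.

C1 and C2 have opposite parity, so for the cis isomer the two substituents are one axial and one equatorial in each chair.
Chair I (carboxyl axial, methoxy equatorial): E = 1.39 kcal/mol.
Chair II (carboxyl equatorial, methoxy axial): E = 0.69 kcal/mol.
Chair II is the more stable (lower-energy) conformer, and in that chair the methoxy group is axial.

axial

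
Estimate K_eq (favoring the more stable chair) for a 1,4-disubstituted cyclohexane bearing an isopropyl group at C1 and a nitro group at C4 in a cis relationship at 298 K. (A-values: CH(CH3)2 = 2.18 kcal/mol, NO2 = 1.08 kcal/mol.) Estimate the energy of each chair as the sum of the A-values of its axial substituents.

K ≈ 6.41

C1 and C4 have opposite parity, so for the cis isomer the two substituents are one axial and one equatorial in each chair.
Chair I (isopropyl axial, nitro equatorial): E = 2.18 kcal/mol; chair II (isopropyl equatorial, nitro axial): E = 1.08 kcal/mol.
ΔG = 1.10 kcal/mol between the two chairs.
K = exp(ΔG/RT) with R = 1.987×10⁻³ kcal mol⁻¹ K⁻¹ and T = 298 K gives K ≈ 6.41.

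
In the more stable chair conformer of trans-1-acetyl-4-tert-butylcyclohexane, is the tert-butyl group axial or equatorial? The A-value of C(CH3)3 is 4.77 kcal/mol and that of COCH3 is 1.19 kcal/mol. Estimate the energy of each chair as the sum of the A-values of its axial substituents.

C1 and C4 have opposite parity, so for the trans isomer the two substituents are e,e in one chair and a,a in the other.
Chair I (tert-butyl axial, acetyl axial): E = 5.96 kcal/mol.
Chair II (tert-butyl equatorial, acetyl equatorial): E = 0.00 kcal/mol.
Chair II is the more stable (lower-energy) conformer, and in that chair the tert-butyl group is equatorial.

equatorial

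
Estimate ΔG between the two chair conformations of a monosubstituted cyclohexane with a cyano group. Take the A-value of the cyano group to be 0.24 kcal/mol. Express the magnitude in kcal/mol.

A monosubstituted cyclohexane has one chair with the cyano group axial (E = A = 0.24 kcal/mol) and one with it equatorial (E = 0).
ΔE = 0.24 − 0 = 0.24 kcal/mol.

0.24 kcal/mol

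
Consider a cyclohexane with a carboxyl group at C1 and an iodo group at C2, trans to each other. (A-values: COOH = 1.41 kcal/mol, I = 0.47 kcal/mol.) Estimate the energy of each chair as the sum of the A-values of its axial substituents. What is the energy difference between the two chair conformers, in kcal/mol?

C1 and C2 have opposite parity, so for the trans isomer the two substituents are e,e in one chair and a,a in the other.
Chair I (carboxyl axial, iodo axial): E = 1.88 kcal/mol.
Chair II (carboxyl equatorial, iodo equatorial): E = 0.00 kcal/mol.
ΔE = 1.88 − 0.00 = 1.88 kcal/mol; chair II is more stable.

1.88 kcal/mol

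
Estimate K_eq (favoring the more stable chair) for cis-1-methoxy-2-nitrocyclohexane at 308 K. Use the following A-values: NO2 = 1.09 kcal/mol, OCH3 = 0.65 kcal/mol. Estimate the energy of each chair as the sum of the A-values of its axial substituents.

K ≈ 2.05

C1 and C2 have opposite parity, so for the cis isomer the two substituents are one axial and one equatorial in each chair.
Chair I (nitro axial, methoxy equatorial): E = 1.09 kcal/mol; chair II (nitro equatorial, methoxy axial): E = 0.65 kcal/mol.
ΔG = 0.44 kcal/mol between the two chairs.
K = exp(ΔG/RT) with R = 1.987×10⁻³ kcal mol⁻¹ K⁻¹ and T = 308 K gives K ≈ 2.05.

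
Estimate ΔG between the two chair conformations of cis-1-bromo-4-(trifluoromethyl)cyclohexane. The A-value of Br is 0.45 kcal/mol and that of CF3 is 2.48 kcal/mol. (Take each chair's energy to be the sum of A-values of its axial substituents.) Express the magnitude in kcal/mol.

C1 and C4 have opposite parity, so for the cis isomer the two substituents are one axial and one equatorial in each chair.
Chair I (bromo axial, trifluoromethyl equatorial): E = 0.45 kcal/mol.
Chair II (bromo equatorial, trifluoromethyl axial): E = 2.48 kcal/mol.
ΔE = 2.48 − 0.45 = 2.03 kcal/mol; chair I is more stable.

2.03 kcal/mol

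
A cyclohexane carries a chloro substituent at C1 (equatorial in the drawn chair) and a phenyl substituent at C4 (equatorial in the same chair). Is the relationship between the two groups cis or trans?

trans

C1 and C4 have opposite parity, so their axial bonds point in opposite directions.
With opposite-parity carbons, two substituents on the same face are one axial and one equatorial; opposite faces give both axial or both equatorial.
Here the groups are equatorial/equatorial → opposite face → trans.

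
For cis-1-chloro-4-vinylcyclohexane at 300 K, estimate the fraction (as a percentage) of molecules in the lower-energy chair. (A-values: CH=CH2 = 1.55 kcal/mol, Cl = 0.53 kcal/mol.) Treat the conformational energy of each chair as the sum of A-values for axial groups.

C1 and C4 have opposite parity, so for the cis isomer the two substituents are one axial and one equatorial in each chair.
Chair I (vinyl axial, chloro equatorial): E = 1.55 kcal/mol; chair II (vinyl equatorial, chloro axial): E = 0.53 kcal/mol.
ΔG = 1.02 kcal/mol between the two chairs.
K = exp(ΔG/RT) with R = 1.987×10⁻³ kcal mol⁻¹ K⁻¹ and T = 300 K gives K ≈ 5.54.
Fraction in the lower-energy chair = K/(K+1) = 84.7%.

84.7%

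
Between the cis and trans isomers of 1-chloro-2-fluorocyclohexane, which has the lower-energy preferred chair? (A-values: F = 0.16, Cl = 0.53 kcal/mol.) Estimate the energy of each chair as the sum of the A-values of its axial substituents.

At 1,2 positions (parity opposite): cis → (a,e or e,a); trans → (e,e or a,a).
Best chair for cis: E = 0.16 kcal/mol; best chair for trans: E = 0.00 kcal/mol.
The trans isomer is lower by 0.16 kcal/mol.

trans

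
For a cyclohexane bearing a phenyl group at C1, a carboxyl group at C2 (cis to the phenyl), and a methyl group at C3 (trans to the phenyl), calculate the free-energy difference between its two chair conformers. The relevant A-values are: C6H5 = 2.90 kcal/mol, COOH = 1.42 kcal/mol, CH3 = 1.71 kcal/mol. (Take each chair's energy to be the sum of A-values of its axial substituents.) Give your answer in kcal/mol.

0.23 kcal/mol

Chair I (phenyl axial, carboxyl equatorial, methyl equatorial): E = 2.90 kcal/mol.
Chair II (phenyl equatorial, carboxyl axial, methyl axial): E = 3.13 kcal/mol.
ΔE = 3.13 − 2.90 = 0.23 kcal/mol; chair I is more stable.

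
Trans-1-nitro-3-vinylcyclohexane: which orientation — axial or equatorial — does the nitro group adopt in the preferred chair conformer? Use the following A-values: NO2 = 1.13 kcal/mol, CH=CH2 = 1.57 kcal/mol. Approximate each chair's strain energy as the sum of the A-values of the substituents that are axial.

axial

C1 and C3 have the same parity, so for the trans isomer the two substituents are one axial and one equatorial in each chair.
Chair I (nitro axial, vinyl equatorial): E = 1.13 kcal/mol.
Chair II (nitro equatorial, vinyl axial): E = 1.57 kcal/mol.
Chair I is the more stable (lower-energy) conformer, and in that chair the nitro group is axial.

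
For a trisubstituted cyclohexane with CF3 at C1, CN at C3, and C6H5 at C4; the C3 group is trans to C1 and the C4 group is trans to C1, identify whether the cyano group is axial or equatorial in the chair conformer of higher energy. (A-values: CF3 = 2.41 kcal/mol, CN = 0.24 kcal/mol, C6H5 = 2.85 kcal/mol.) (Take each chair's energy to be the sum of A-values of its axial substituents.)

Chair I (trifluoromethyl axial, cyano equatorial, phenyl axial): E = 5.26 kcal/mol.
Chair II (trifluoromethyl equatorial, cyano axial, phenyl equatorial): E = 0.24 kcal/mol.
Chair I is the less stable (higher-energy) conformer, and in that chair the cyano group is equatorial.

equatorial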